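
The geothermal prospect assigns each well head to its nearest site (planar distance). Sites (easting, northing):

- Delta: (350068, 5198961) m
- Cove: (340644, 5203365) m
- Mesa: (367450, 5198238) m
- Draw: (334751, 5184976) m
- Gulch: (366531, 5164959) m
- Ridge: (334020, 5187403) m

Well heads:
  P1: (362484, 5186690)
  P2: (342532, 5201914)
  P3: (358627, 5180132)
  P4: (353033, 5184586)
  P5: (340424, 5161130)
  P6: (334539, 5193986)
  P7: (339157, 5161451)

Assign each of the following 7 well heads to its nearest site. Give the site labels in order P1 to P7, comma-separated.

P1 → Mesa (d²=158017460.00)
P2 → Cove (d²=5669945.00)
P3 → Gulch (d²=292693145.00)
P4 → Delta (d²=215431850.00)
P5 → Draw (d²=600814645.00)
P6 → Ridge (d²=43605250.00)
P7 → Draw (d²=572838461.00)

Mesa, Cove, Gulch, Delta, Draw, Ridge, Draw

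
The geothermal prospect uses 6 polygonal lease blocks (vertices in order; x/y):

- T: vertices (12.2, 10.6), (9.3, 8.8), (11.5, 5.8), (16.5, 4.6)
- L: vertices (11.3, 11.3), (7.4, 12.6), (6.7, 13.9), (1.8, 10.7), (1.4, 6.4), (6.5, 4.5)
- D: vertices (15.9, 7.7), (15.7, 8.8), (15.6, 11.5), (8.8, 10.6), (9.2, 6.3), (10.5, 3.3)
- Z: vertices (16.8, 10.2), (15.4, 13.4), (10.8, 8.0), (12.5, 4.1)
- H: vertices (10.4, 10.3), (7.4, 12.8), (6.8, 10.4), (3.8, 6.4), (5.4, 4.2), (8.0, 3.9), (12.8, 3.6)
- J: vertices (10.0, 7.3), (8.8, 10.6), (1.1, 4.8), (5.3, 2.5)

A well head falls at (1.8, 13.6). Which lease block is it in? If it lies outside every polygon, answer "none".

Cast a ray rightward from (1.8, 13.6). For each polygon, the edges (by vertex number in listed order) whose endpoints lie on opposite sides of y = 13.6, where each meets that height, and whether that is right or left of the point:
T: no edge straddles that height → 0 crossings.
L: 2–3 at x≈6.86 (right), 3–4 at x≈6.24 (right) → 2 crossings.
D: no edge straddles that height → 0 crossings.
Z: no edge straddles that height → 0 crossings.
H: no edge straddles that height → 0 crossings.
J: no edge straddles that height → 0 crossings.
All counts are even, so the point lies outside every listed polygon.

none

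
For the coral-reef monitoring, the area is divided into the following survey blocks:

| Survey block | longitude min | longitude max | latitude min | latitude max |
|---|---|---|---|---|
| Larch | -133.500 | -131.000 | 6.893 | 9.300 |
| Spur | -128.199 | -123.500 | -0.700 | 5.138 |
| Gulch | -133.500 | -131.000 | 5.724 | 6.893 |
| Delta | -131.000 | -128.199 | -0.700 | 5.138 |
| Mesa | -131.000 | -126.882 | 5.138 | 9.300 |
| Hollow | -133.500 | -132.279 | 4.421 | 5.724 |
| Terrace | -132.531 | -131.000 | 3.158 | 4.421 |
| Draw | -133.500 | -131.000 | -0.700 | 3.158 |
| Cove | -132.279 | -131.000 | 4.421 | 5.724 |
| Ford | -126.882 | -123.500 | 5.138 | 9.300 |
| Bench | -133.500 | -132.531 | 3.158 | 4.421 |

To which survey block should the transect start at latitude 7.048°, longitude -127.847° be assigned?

Mesa

The point has longitude = -127.847 and latitude = 7.048.
Only Mesa satisfies -131.000 ≤ longitude ≤ -126.882 and 5.138 ≤ latitude ≤ 9.300.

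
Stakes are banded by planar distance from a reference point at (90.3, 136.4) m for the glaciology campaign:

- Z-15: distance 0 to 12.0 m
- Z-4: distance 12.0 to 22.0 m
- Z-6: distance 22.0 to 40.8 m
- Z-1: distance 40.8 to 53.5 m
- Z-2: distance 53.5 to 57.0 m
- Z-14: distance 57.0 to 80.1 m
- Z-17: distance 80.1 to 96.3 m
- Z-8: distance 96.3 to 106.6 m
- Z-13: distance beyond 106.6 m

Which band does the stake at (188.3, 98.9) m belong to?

Distance = √((188.3−90.3)² + (98.9−136.4)²) = √(9604.000 + 1406.250) = 104.930 m.
96.3 ≤ 104.930 < 106.6 → Z-8.

Z-8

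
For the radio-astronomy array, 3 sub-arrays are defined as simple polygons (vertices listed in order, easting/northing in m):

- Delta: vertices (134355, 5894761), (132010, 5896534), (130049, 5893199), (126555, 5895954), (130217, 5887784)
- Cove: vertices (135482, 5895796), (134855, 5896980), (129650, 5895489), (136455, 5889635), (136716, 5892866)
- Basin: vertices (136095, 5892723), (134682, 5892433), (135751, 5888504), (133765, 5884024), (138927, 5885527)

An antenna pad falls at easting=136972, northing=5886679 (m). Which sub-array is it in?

Basin

Cast a ray rightward from (136972, 5886679). For each polygon, the edges (by vertex number in listed order) whose endpoints lie on opposite sides of northing = 5886679, where each meets that height, and whether that is right or left of the point:
Delta: no edge straddles that height → 0 crossings.
Cove: no edge straddles that height → 0 crossings.
Basin: 3–4 at easting≈134942.0 (left), 5–1 at easting≈138473.6 (right) → 1 crossing.
Only Basin has an odd count, so the point is inside Basin.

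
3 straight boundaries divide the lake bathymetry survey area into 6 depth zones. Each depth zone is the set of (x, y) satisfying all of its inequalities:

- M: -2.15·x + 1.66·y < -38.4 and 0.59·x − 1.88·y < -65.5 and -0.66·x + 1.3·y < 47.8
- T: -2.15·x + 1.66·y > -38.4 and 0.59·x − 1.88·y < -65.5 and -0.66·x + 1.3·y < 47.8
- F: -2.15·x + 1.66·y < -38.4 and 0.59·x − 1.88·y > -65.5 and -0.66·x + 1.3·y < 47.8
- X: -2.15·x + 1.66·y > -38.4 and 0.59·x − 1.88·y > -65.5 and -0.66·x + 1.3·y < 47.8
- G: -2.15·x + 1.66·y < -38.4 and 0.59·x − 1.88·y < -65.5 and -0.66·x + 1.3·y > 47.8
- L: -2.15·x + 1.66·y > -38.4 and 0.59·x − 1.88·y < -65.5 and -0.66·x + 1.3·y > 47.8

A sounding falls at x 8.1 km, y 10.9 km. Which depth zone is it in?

X

-2.15·8.1 + 1.66·10.9 = 0.679, which is > -38.4
0.59·8.1 − 1.88·10.9 = -15.713, which is > -65.5
-0.66·8.1 + 1.3·10.9 = 8.824, which is < 47.8
This sign pattern matches X.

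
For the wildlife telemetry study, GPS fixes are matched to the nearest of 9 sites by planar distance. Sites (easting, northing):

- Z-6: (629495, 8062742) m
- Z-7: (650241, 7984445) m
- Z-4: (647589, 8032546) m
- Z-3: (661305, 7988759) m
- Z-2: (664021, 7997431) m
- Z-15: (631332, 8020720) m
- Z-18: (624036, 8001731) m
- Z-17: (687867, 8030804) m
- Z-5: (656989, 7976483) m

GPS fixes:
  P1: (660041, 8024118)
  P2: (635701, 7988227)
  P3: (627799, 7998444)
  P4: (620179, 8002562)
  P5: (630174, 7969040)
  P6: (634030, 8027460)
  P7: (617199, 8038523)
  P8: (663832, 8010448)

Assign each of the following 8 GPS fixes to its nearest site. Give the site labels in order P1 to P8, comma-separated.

Z-4, Z-7, Z-18, Z-18, Z-7, Z-15, Z-15, Z-2

P1 → Z-4 (d²=226083488.00)
P2 → Z-7 (d²=225715124.00)
P3 → Z-18 (d²=24964538.00)
P4 → Z-18 (d²=15567010.00)
P5 → Z-7 (d²=639998514.00)
P6 → Z-15 (d²=52706804.00)
P7 → Z-15 (d²=516688498.00)
P8 → Z-2 (d²=169478010.00)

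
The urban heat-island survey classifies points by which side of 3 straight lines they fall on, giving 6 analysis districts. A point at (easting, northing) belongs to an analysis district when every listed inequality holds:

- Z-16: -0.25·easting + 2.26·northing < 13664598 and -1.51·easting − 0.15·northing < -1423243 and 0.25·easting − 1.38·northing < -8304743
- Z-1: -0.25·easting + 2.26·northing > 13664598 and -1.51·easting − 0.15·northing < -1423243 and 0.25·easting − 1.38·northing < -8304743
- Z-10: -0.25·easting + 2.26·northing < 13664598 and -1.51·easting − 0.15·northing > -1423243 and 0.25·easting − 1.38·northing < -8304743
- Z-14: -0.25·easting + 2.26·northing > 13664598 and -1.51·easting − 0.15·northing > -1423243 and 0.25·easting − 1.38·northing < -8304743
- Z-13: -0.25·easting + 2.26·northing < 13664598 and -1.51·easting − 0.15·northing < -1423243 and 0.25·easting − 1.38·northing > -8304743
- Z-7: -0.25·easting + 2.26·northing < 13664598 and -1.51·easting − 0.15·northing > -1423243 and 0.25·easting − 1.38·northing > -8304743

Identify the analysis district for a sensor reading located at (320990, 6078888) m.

-0.25·320990 + 2.26·6078888 = 13658039.380, which is < 13664598
-1.51·320990 − 0.15·6078888 = -1396528.100, which is > -1423243
0.25·320990 − 1.38·6078888 = -8308617.940, which is < -8304743
This sign pattern matches Z-10.

Z-10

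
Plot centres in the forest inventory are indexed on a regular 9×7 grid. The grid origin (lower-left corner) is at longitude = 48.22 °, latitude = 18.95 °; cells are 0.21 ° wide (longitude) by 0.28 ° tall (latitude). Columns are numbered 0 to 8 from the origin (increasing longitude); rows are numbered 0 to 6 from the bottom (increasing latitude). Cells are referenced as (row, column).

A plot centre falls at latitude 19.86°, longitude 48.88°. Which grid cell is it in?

(3, 3)

Column index: ⌊(48.88 − 48.22) / 0.21⌋ = ⌊3.143⌋ = 3
Row offset from origin: ⌊(19.86 − 18.95) / 0.28⌋ = ⌊3.250⌋ = 3 → row 3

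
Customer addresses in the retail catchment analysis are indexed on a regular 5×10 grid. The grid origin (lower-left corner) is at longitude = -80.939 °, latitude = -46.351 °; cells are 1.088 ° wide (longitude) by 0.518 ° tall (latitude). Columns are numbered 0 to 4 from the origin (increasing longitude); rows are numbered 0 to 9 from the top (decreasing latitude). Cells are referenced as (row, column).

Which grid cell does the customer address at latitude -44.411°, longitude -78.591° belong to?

Column index: ⌊(-78.591 − -80.939) / 1.088⌋ = ⌊2.158⌋ = 2
Row offset from origin: ⌊(-44.411 − -46.351) / 0.518⌋ = ⌊3.745⌋ = 3 → row 6 (counted from top)

(6, 2)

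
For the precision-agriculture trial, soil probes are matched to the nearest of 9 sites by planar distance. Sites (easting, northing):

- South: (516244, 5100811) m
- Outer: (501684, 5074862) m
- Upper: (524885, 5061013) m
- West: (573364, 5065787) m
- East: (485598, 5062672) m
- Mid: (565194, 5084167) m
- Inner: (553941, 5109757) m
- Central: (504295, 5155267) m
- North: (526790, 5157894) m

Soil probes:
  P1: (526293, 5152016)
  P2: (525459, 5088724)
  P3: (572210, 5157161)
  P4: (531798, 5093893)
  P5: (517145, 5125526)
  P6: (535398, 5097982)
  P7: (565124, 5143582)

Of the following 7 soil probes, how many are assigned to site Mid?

0

P1 → North
P2 → South
P3 → North
P4 → South
P5 → South
P6 → South
P7 → Inner
0 of the 7 go to Mid.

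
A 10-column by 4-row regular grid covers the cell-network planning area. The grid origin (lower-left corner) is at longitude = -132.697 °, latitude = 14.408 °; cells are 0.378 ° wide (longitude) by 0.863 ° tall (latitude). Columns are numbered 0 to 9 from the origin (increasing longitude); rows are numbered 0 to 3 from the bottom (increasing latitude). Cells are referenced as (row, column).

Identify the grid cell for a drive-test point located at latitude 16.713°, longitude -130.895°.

(2, 4)

Column index: ⌊(-130.895 − -132.697) / 0.378⌋ = ⌊4.767⌋ = 4
Row offset from origin: ⌊(16.713 − 14.408) / 0.863⌋ = ⌊2.671⌋ = 2 → row 2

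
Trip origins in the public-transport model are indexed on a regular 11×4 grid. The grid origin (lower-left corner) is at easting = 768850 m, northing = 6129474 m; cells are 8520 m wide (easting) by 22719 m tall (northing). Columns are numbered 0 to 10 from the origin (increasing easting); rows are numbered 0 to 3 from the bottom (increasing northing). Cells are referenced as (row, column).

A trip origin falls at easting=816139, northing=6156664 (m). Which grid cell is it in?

(1, 5)

Column index: ⌊(816139 − 768850) / 8520⌋ = ⌊5.550⌋ = 5
Row offset from origin: ⌊(6156664 − 6129474) / 22719⌋ = ⌊1.197⌋ = 1 → row 1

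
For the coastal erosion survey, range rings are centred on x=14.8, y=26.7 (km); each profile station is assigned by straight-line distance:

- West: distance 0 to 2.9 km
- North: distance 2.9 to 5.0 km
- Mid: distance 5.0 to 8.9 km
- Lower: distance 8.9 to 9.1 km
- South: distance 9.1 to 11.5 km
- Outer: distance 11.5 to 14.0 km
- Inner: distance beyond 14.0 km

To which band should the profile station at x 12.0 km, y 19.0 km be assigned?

Mid

Distance = √((12.0−14.8)² + (19.0−26.7)²) = √(7.840 + 59.290) = 8.193 km.
5.0 ≤ 8.193 < 8.9 → Mid.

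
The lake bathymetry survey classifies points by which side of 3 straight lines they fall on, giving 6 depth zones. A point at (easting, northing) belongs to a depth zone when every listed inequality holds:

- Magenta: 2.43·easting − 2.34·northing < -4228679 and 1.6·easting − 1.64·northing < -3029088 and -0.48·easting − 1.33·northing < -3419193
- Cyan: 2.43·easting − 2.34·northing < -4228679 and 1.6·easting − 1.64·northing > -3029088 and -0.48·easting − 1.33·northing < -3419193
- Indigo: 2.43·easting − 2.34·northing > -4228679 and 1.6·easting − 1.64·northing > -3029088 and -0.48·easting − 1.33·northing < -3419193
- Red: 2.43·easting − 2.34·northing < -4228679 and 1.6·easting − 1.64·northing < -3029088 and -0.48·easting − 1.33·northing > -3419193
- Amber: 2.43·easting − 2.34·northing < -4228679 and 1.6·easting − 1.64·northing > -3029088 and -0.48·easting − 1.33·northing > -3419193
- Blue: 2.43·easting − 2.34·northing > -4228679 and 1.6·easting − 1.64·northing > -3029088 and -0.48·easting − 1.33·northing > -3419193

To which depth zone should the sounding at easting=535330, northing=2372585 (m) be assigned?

Red

2.43·535330 − 2.34·2372585 = -4250997.000, which is < -4228679
1.6·535330 − 1.64·2372585 = -3034511.400, which is < -3029088
-0.48·535330 − 1.33·2372585 = -3412496.450, which is > -3419193
This sign pattern matches Red.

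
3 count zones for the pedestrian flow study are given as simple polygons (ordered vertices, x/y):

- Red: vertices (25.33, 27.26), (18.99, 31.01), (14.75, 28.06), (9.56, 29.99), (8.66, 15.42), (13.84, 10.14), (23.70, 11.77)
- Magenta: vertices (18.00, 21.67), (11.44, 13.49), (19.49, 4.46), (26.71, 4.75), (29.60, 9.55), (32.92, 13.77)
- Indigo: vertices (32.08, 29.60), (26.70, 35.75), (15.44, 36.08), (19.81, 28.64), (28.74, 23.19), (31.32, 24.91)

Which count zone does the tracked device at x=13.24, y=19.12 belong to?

Red

Cast a ray rightward from (13.24, 19.12). For each polygon, the edges (by vertex number in listed order) whose endpoints lie on opposite sides of y = 19.12, where each meets that height, and whether that is right or left of the point:
Red: 4–5 at x≈8.889 (left), 7–1 at x≈24.473 (right) → 1 crossing.
Magenta: 1–2 at x≈15.955 (right), 6–1 at x≈22.816 (right) → 2 crossings.
Indigo: no edge straddles that height → 0 crossings.
Only Red has an odd count, so the point is inside Red.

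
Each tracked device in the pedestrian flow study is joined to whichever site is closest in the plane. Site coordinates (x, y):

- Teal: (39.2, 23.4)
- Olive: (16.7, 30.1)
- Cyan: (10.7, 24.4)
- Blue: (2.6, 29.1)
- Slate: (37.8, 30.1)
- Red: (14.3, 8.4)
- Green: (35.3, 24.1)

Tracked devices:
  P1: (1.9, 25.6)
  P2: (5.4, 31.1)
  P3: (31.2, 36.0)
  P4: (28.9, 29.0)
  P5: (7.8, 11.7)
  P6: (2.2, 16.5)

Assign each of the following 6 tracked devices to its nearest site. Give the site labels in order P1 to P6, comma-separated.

Blue, Blue, Slate, Green, Red, Cyan

P1 → Blue (d²=12.74)
P2 → Blue (d²=11.84)
P3 → Slate (d²=78.37)
P4 → Green (d²=64.97)
P5 → Red (d²=53.14)
P6 → Cyan (d²=134.66)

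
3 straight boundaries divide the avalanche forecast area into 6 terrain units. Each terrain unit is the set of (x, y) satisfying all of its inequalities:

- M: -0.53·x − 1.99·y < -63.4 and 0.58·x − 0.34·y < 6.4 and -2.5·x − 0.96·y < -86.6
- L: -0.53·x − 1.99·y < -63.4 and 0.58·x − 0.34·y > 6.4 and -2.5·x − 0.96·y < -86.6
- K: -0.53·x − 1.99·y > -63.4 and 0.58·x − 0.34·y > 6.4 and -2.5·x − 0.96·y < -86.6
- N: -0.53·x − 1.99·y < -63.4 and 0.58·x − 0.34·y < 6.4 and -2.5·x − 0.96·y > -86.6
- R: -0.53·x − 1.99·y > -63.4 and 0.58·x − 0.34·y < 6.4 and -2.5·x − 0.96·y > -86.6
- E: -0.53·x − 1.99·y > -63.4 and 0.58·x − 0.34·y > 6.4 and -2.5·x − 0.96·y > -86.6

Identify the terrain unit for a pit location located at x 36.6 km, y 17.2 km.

K

-0.53·36.6 − 1.99·17.2 = -53.626, which is > -63.4
0.58·36.6 − 0.34·17.2 = 15.380, which is > 6.4
-2.5·36.6 − 0.96·17.2 = -108.012, which is < -86.6
This sign pattern matches K.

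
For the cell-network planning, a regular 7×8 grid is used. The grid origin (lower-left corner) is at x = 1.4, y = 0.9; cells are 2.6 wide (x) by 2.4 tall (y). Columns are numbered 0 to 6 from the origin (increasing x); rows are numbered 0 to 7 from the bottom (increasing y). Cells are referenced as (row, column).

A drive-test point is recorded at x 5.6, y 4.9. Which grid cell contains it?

Column index: ⌊(5.6 − 1.4) / 2.6⌋ = ⌊1.615⌋ = 1
Row offset from origin: ⌊(4.9 − 0.9) / 2.4⌋ = ⌊1.667⌋ = 1 → row 1

(1, 1)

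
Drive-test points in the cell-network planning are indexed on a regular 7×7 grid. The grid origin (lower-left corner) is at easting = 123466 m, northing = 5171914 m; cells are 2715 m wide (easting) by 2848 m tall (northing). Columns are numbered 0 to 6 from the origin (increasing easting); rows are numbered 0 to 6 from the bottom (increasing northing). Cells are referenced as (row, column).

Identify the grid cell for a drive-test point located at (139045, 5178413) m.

Column index: ⌊(139045 − 123466) / 2715⌋ = ⌊5.738⌋ = 5
Row offset from origin: ⌊(5178413 − 5171914) / 2848⌋ = ⌊2.282⌋ = 2 → row 2

(2, 5)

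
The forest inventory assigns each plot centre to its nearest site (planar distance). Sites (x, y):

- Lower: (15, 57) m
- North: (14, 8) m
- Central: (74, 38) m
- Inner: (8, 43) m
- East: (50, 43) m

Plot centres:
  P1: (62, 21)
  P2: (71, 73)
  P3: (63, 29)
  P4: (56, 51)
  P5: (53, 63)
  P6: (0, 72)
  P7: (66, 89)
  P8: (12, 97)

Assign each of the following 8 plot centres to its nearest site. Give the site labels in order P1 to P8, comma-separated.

P1 → Central (d²=433.00)
P2 → Central (d²=1234.00)
P3 → Central (d²=202.00)
P4 → East (d²=100.00)
P5 → East (d²=409.00)
P6 → Lower (d²=450.00)
P7 → East (d²=2372.00)
P8 → Lower (d²=1609.00)

Central, Central, Central, East, East, Lower, East, Lower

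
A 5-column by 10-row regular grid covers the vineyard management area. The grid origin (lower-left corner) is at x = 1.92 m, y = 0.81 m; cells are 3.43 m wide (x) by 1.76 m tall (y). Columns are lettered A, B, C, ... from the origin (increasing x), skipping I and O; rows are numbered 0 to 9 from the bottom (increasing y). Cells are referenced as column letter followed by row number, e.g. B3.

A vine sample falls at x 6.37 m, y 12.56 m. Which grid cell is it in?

Column index: ⌊(6.37 − 1.92) / 3.43⌋ = ⌊1.297⌋ = 1 → column B
Row offset from origin: ⌊(12.56 − 0.81) / 1.76⌋ = ⌊6.676⌋ = 6 → row 6

B6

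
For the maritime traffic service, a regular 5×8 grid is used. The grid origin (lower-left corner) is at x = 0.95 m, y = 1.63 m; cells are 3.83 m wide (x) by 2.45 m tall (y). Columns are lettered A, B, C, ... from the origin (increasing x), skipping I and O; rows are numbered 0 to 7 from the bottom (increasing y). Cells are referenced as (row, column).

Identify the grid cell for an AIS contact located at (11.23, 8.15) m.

Column index: ⌊(11.23 − 0.95) / 3.83⌋ = ⌊2.684⌋ = 2 → column C
Row offset from origin: ⌊(8.15 − 1.63) / 2.45⌋ = ⌊2.661⌋ = 2 → row 2

(2, C)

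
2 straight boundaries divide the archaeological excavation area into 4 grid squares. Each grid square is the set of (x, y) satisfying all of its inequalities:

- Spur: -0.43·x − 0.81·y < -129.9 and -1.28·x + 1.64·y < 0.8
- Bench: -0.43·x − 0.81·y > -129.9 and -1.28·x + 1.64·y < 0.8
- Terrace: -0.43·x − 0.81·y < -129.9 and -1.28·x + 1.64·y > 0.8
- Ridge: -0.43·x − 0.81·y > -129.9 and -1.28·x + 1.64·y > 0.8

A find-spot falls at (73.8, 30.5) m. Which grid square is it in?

-0.43·73.8 − 0.81·30.5 = -56.439, which is > -129.9
-1.28·73.8 + 1.64·30.5 = -44.444, which is < 0.8
This sign pattern matches Bench.

Bench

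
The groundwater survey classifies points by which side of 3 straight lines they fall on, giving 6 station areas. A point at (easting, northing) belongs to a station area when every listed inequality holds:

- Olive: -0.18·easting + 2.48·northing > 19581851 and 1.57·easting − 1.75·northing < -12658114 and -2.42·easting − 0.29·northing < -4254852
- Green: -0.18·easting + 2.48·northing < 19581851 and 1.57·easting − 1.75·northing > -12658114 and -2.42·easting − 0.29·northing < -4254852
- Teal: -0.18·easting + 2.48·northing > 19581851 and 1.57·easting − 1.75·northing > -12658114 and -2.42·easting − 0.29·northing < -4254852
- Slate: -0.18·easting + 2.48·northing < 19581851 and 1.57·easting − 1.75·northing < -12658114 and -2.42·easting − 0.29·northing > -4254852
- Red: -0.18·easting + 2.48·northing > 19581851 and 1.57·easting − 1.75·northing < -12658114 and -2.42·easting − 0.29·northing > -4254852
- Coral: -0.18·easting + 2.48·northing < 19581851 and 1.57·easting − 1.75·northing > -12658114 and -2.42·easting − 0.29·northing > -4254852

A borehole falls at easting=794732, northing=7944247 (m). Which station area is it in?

-0.18·794732 + 2.48·7944247 = 19558680.800, which is < 19581851
1.57·794732 − 1.75·7944247 = -12654703.010, which is > -12658114
-2.42·794732 − 0.29·7944247 = -4227083.070, which is > -4254852
This sign pattern matches Coral.

Coral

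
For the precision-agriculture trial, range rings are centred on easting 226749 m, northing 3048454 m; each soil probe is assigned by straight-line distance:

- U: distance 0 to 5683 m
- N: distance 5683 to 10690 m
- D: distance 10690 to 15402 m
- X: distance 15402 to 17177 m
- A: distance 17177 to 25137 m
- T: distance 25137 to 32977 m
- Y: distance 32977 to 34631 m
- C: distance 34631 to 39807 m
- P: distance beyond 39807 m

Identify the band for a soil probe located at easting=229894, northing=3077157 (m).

Distance = √((229894−226749)² + (3077157−3048454)²) = √(9891025.000 + 823862209.000) = 28874.785 m.
25137 ≤ 28874.785 < 32977 → T.

T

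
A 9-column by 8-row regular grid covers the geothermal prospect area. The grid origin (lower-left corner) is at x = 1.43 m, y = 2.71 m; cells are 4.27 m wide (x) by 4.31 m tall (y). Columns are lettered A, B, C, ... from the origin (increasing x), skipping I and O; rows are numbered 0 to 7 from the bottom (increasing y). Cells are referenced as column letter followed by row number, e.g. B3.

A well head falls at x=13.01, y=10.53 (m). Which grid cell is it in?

C1

Column index: ⌊(13.01 − 1.43) / 4.27⌋ = ⌊2.712⌋ = 2 → column C
Row offset from origin: ⌊(10.53 − 2.71) / 4.31⌋ = ⌊1.814⌋ = 1 → row 1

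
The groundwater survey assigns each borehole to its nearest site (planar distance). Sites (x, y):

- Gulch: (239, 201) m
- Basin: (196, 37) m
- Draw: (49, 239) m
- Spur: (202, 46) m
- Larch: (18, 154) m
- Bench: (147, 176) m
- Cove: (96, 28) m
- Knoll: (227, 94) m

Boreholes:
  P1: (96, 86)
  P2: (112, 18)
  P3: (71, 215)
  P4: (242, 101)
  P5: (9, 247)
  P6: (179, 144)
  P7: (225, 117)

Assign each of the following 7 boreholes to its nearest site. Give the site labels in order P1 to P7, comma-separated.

Cove, Cove, Draw, Knoll, Draw, Bench, Knoll

P1 → Cove (d²=3364.00)
P2 → Cove (d²=356.00)
P3 → Draw (d²=1060.00)
P4 → Knoll (d²=274.00)
P5 → Draw (d²=1664.00)
P6 → Bench (d²=2048.00)
P7 → Knoll (d²=533.00)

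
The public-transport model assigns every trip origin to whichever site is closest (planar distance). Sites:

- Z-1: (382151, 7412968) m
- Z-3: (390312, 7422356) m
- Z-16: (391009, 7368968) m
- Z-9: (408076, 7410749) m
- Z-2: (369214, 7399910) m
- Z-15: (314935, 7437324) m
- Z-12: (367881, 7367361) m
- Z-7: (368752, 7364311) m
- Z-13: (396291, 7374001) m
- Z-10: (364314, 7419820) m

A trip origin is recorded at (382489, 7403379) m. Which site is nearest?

Z-1

Squared distances to each site:
Z-1: 92063165.000; Z-3: 421325858.000; Z-16: 1256707321.000; Z-9: 709011469.000; Z-2: 188259586.000; Z-15: 5715805941.000; Z-12: 1510689988.000; Z-7: 1715013793.000; Z-13: 1053562088.000; Z-10: 600637106.000.
Minimum at Z-1.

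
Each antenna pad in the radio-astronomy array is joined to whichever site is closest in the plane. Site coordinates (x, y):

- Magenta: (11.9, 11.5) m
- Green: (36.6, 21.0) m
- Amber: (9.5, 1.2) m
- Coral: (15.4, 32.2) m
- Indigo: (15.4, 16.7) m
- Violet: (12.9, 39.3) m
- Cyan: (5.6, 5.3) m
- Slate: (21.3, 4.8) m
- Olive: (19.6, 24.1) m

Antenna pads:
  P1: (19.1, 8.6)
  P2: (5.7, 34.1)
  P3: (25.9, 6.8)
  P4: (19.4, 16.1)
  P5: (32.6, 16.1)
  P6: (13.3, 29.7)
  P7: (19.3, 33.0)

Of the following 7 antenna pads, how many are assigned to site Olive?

P1 → Slate
P2 → Violet
P3 → Slate
P4 → Indigo
P5 → Green
P6 → Coral
P7 → Coral
0 of the 7 go to Olive.

0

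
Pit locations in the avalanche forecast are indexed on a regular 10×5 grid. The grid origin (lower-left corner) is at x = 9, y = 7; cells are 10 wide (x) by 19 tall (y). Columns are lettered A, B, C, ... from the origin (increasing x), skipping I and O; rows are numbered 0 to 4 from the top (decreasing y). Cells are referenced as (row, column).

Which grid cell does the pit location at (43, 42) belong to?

(3, D)

Column index: ⌊(43 − 9) / 10⌋ = ⌊3.400⌋ = 3 → column D
Row offset from origin: ⌊(42 − 7) / 19⌋ = ⌊1.842⌋ = 1 → row 3 (counted from top)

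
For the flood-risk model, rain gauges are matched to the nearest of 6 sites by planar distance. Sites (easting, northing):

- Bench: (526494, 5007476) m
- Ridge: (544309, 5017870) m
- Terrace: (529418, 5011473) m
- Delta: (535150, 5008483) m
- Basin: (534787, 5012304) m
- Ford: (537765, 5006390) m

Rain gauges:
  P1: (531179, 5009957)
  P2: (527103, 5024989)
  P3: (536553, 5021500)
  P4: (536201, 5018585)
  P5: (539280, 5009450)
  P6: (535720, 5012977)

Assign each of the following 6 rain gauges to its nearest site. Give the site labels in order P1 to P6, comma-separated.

Terrace, Terrace, Ridge, Basin, Ford, Basin

P1 → Terrace (d²=5399377.00)
P2 → Terrace (d²=188041481.00)
P3 → Ridge (d²=73332436.00)
P4 → Basin (d²=41450357.00)
P5 → Ford (d²=11658825.00)
P6 → Basin (d²=1323418.00)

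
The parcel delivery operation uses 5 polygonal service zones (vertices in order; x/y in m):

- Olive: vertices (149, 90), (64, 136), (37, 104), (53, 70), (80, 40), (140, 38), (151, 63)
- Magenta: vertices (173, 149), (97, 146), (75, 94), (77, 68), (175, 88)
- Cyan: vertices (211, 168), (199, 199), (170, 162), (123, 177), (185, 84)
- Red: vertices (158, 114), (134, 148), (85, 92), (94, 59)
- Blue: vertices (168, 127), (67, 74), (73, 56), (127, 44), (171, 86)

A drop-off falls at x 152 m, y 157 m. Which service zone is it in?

Cast a ray rightward from (152, 157). For each polygon, the edges (by vertex number in listed order) whose endpoints lie on opposite sides of y = 157, where each meets that height, and whether that is right or left of the point:
Olive: no edge straddles that height → 0 crossings.
Magenta: no edge straddles that height → 0 crossings.
Cyan: 4–5 at x≈136.3 (left), 5–1 at x≈207.6 (right) → 1 crossing.
Red: no edge straddles that height → 0 crossings.
Blue: no edge straddles that height → 0 crossings.
Only Cyan has an odd count, so the point is inside Cyan.

Cyan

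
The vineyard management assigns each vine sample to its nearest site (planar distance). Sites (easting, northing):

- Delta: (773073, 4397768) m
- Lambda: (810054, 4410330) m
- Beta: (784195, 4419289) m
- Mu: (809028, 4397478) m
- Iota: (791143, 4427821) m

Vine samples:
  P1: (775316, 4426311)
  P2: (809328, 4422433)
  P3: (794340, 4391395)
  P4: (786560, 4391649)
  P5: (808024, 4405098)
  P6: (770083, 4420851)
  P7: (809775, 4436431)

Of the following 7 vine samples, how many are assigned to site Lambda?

2

P1 → Beta
P2 → Lambda
P3 → Mu
P4 → Delta
P5 → Lambda
P6 → Beta
P7 → Iota
2 of the 7 go to Lambda.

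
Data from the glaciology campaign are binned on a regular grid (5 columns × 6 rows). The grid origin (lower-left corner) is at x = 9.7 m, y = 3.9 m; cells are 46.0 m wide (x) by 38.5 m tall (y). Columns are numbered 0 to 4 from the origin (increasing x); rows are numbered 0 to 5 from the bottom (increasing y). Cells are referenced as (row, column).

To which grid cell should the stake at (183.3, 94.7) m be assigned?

(2, 3)

Column index: ⌊(183.3 − 9.7) / 46.0⌋ = ⌊3.774⌋ = 3
Row offset from origin: ⌊(94.7 − 3.9) / 38.5⌋ = ⌊2.358⌋ = 2 → row 2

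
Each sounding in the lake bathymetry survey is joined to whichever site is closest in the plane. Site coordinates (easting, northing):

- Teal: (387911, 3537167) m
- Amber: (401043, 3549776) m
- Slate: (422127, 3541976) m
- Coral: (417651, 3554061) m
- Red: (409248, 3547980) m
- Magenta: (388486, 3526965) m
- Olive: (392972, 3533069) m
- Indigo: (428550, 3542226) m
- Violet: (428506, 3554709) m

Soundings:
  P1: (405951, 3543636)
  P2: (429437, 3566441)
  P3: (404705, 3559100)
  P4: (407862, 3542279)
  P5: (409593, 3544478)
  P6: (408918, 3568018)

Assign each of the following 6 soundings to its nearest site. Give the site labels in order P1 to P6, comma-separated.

Red, Violet, Amber, Red, Red, Coral

P1 → Red (d²=29740545.00)
P2 → Violet (d²=138506585.00)
P3 → Amber (d²=100347220.00)
P4 → Red (d²=34422397.00)
P5 → Red (d²=12383029.00)
P6 → Coral (d²=271063138.00)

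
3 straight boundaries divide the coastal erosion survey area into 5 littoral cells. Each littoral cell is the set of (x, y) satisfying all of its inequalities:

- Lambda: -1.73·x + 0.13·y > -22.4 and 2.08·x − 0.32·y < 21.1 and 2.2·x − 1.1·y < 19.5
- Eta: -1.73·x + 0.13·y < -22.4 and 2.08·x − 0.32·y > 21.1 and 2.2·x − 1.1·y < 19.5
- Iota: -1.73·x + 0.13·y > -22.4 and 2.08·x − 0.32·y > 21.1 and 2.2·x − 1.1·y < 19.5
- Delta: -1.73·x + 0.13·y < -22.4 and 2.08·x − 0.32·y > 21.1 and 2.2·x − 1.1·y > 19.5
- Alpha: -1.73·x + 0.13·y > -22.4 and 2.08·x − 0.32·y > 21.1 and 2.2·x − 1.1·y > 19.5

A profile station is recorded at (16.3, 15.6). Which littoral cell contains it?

Eta

-1.73·16.3 + 0.13·15.6 = -26.171, which is < -22.4
2.08·16.3 − 0.32·15.6 = 28.912, which is > 21.1
2.2·16.3 − 1.1·15.6 = 18.700, which is < 19.5
This sign pattern matches Eta.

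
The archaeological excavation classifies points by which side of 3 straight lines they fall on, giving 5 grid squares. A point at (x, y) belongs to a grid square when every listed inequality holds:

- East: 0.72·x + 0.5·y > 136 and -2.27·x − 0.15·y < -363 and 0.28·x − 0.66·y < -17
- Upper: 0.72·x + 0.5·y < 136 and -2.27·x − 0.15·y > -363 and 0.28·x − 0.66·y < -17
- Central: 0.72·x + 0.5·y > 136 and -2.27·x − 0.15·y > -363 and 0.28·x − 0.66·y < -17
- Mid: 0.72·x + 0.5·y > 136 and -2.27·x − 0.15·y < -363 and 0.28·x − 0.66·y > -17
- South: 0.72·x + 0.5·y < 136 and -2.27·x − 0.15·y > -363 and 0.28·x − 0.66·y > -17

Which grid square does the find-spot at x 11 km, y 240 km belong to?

Upper

0.72·11 + 0.5·240 = 127.920, which is < 136
-2.27·11 − 0.15·240 = -60.970, which is > -363
0.28·11 − 0.66·240 = -155.320, which is < -17
This sign pattern matches Upper.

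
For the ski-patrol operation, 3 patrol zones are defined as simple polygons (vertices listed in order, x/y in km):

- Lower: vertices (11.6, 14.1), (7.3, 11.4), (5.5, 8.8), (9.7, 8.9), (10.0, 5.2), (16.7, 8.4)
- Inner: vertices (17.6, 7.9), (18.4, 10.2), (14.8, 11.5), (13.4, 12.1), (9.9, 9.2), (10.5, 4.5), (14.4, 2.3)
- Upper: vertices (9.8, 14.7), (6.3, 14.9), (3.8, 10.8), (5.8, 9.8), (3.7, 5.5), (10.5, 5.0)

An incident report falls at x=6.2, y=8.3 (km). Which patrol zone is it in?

Upper

Cast a ray rightward from (6.2, 8.3). For each polygon, the edges (by vertex number in listed order) whose endpoints lie on opposite sides of y = 8.3, where each meets that height, and whether that is right or left of the point:
Lower: 4–5 at x≈9.75 (right), 5–6 at x≈16.49 (right) → 2 crossings.
Inner: 1–2 at x≈17.74 (right), 5–6 at x≈10.01 (right) → 2 crossings.
Upper: 4–5 at x≈5.07 (left), 6–1 at x≈10.26 (right) → 1 crossing.
Only Upper has an odd count, so the point is inside Upper.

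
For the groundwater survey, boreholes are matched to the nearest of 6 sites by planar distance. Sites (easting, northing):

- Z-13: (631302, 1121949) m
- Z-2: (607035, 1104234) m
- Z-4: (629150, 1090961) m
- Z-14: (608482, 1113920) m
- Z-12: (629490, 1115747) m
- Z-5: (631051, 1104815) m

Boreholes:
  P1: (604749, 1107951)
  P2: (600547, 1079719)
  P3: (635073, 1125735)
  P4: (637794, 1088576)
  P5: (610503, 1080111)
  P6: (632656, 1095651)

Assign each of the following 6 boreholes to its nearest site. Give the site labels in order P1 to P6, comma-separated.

Z-2, Z-2, Z-13, Z-4, Z-4, Z-4

P1 → Z-2 (d²=19041885.00)
P2 → Z-2 (d²=643079369.00)
P3 → Z-13 (d²=28554237.00)
P4 → Z-4 (d²=80406961.00)
P5 → Z-4 (d²=465433109.00)
P6 → Z-4 (d²=34288136.00)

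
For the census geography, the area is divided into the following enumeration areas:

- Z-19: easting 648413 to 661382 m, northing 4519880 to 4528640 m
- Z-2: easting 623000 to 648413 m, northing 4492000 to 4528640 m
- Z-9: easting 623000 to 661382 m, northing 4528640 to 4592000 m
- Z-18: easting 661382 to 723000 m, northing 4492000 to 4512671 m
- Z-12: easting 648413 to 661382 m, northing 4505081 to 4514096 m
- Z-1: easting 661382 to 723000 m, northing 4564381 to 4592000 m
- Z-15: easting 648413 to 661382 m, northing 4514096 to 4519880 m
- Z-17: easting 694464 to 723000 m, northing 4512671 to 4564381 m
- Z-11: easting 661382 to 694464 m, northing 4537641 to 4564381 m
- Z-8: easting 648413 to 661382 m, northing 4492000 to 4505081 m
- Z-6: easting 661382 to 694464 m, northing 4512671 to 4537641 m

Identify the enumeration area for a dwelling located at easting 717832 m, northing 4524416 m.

Z-17

The point has easting = 717832 and northing = 4524416.
Only Z-17 satisfies 694464 ≤ easting ≤ 723000 and 4512671 ≤ northing ≤ 4564381.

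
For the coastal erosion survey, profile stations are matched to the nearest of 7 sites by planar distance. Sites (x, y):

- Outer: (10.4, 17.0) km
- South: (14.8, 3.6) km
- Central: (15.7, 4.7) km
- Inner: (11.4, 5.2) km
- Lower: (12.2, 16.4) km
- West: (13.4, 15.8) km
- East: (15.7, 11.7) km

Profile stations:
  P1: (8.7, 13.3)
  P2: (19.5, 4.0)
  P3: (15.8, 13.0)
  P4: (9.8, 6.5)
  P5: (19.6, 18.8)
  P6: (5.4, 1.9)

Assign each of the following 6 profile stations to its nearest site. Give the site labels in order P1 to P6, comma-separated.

Outer, Central, East, Inner, West, Inner

P1 → Outer (d²=16.58)
P2 → Central (d²=14.93)
P3 → East (d²=1.70)
P4 → Inner (d²=4.25)
P5 → West (d²=47.44)
P6 → Inner (d²=46.89)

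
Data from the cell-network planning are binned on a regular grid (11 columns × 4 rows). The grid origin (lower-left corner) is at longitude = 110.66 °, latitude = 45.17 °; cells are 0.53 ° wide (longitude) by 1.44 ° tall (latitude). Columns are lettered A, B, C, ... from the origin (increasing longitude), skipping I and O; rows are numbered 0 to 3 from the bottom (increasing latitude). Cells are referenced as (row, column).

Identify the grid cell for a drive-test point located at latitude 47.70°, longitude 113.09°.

Column index: ⌊(113.09 − 110.66) / 0.53⌋ = ⌊4.585⌋ = 4 → column E
Row offset from origin: ⌊(47.70 − 45.17) / 1.44⌋ = ⌊1.757⌋ = 1 → row 1

(1, E)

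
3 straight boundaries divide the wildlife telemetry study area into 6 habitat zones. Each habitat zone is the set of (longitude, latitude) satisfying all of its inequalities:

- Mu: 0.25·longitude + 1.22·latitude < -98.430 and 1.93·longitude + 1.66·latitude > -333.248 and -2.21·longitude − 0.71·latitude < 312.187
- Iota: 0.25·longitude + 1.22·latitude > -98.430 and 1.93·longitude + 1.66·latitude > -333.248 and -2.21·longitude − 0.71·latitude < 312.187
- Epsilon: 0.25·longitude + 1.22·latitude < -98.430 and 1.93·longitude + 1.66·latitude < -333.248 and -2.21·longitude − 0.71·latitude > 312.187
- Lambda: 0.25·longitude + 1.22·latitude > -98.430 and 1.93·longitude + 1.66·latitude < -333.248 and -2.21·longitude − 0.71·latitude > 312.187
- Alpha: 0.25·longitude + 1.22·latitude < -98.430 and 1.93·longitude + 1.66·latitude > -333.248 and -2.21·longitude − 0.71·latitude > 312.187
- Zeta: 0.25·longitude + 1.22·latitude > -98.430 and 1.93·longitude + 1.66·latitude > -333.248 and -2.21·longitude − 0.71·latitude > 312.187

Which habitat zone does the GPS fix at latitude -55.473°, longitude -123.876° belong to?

0.25·-123.876 + 1.22·-55.473 = -98.646, which is < -98.430
1.93·-123.876 + 1.66·-55.473 = -331.166, which is > -333.248
-2.21·-123.876 − 0.71·-55.473 = 313.152, which is > 312.187
This sign pattern matches Alpha.

Alpha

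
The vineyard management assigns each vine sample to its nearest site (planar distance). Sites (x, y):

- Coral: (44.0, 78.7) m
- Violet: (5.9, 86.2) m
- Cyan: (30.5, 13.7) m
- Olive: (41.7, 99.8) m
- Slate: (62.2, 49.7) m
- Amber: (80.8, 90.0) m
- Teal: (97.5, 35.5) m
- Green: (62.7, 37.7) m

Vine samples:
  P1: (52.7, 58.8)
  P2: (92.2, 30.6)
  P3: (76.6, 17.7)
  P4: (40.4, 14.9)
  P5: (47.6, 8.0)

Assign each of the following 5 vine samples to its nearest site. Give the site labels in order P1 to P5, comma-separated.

Slate, Teal, Green, Cyan, Cyan

P1 → Slate (d²=173.06)
P2 → Teal (d²=52.10)
P3 → Green (d²=593.21)
P4 → Cyan (d²=99.45)
P5 → Cyan (d²=324.90)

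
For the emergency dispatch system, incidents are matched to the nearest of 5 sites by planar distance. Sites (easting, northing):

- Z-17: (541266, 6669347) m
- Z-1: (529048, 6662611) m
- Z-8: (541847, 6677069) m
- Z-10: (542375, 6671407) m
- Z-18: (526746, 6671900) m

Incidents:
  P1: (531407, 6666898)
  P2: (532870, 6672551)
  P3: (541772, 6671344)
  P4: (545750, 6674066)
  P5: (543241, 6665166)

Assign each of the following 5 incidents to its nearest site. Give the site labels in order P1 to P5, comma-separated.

P1 → Z-1 (d²=23943250.00)
P2 → Z-18 (d²=37927177.00)
P3 → Z-10 (d²=367578.00)
P4 → Z-10 (d²=18460906.00)
P5 → Z-17 (d²=21381386.00)

Z-1, Z-18, Z-10, Z-10, Z-17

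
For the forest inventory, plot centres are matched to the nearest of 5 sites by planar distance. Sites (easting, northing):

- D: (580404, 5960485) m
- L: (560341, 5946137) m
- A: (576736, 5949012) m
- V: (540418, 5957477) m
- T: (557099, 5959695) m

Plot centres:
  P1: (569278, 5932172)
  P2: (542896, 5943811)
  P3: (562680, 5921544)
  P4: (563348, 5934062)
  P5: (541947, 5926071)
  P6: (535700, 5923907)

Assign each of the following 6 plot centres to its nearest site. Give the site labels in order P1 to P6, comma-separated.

L, V, L, L, L, L

P1 → L (d²=274891194.00)
P2 → V (d²=192900040.00)
P3 → L (d²=610286570.00)
P4 → L (d²=154847674.00)
P5 → L (d²=740983592.00)
P6 → L (d²=1101351781.00)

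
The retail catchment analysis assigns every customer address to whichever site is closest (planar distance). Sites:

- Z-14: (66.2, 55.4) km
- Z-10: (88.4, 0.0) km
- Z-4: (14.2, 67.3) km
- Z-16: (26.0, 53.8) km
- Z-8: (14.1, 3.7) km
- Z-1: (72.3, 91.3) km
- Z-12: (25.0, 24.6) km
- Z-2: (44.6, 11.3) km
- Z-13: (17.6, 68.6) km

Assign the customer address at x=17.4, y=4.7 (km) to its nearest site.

Z-8

Squared distances to each site:
Z-14: 4951.930; Z-10: 5063.090; Z-4: 3929.000; Z-16: 2484.770; Z-8: 11.890; Z-1: 10513.570; Z-12: 453.770; Z-2: 783.400; Z-13: 4083.250.
Minimum at Z-8.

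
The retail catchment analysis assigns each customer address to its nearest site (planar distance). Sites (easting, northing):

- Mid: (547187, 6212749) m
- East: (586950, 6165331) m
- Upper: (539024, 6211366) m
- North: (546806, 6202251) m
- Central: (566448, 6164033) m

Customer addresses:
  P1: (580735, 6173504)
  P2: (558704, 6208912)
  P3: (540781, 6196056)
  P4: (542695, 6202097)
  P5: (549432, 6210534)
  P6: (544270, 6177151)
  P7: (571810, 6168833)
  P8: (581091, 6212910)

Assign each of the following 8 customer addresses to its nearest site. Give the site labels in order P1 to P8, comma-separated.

P1 → East (d²=105424154.00)
P2 → Mid (d²=147363858.00)
P3 → North (d²=74678650.00)
P4 → North (d²=16924037.00)
P5 → Mid (d²=9946250.00)
P6 → North (d²=636441296.00)
P7 → Central (d²=51791044.00)
P8 → Mid (d²=1149507137.00)

East, Mid, North, North, Mid, North, Central, Mid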